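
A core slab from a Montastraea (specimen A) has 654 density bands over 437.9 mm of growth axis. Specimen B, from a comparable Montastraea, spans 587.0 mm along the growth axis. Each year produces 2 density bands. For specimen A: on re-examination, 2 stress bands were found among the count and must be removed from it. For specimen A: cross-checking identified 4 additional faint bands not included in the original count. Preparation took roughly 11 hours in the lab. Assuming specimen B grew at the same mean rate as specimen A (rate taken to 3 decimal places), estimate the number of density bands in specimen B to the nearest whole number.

879 density bands

Specimen A: adjusted count: 654 − 2 + 4 = 656 density bands.
Specimen A: 656 density bands at 2 per year is 656 / 2 = 328 years.
A: 437.9 mm over 328 years gives 437.9 / 328 ≈ 1.335 mm/year.
For B, 587.0 / 1.335 = 439.70 years; at 2 density bands per year that is 439.70 × 2 ≈ 879 density bands.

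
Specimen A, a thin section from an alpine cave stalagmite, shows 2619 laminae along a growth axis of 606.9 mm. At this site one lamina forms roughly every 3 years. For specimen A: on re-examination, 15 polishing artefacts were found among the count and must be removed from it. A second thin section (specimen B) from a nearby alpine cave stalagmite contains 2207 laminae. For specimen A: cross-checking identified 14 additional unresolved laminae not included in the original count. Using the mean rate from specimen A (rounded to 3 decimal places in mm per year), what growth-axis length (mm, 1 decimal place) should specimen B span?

Specimen A: true lamina count = 2619 − 15 + 14 = 2618.
Specimen A: 2618 laminae at 3 years each span 2618 × 3 = 7854 years.
A: Mean rate = 606.9 mm / 7854 years ≈ 0.077 mm per year.
Specimen B: 2207 laminae at 3 years each span 2207 × 3 = 6621 years. Length of B = 0.077 × 6621 = 509.8 mm.

509.8 mm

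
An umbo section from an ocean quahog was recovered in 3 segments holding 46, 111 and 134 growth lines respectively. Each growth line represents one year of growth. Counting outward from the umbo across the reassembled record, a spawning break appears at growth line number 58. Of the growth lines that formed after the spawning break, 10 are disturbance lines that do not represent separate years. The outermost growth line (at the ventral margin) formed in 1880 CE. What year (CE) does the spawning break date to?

1657 CE

Total growth lines = 46 + 111 + 134 = 291.
Between growth line 58 and the ventral margin there are 291 − 58 = 233 growth lines.
Removing the 10 false growth lines leaves 233 − 10 = 223 true growth lines beyond the spawning break.
Counting back 223 years from 1880 CE places the spawning break in 1880 − 223 = 1657 CE.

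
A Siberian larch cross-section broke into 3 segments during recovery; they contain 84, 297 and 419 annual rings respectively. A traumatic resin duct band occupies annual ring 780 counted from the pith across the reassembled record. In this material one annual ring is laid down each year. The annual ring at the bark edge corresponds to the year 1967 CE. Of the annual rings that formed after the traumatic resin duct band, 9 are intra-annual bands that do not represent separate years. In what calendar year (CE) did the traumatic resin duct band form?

1956 CE

Total annual rings = 84 + 297 + 419 = 800.
The traumatic resin duct band sits at annual ring 780 from the pith, so 800 − 780 = 20 annual rings formed after it.
Excluding 9 false annual rings: 20 − 9 = 11.
1967 − 11 = 1956 CE.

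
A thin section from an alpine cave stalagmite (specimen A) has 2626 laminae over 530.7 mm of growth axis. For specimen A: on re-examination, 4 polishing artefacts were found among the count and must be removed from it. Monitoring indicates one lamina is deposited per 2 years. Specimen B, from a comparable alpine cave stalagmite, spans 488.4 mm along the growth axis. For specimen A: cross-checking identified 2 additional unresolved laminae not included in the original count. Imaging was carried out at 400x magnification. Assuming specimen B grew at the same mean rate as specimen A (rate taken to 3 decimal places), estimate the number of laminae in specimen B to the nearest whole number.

2418 laminae

Specimen A: adjusted count: 2626 − 4 + 2 = 2624 laminae.
Specimen A: at 2 years per lamina, 2624 × 2 = 5248 years.
A: Extension rate ≈ 530.7 / 5248 = 0.101 mm/year.
Specimen B: 488.4 mm / 0.101 mm per year = 4835.64 years; at 2 years per lamina that is 4835.64 / 2 ≈ 2418 laminae.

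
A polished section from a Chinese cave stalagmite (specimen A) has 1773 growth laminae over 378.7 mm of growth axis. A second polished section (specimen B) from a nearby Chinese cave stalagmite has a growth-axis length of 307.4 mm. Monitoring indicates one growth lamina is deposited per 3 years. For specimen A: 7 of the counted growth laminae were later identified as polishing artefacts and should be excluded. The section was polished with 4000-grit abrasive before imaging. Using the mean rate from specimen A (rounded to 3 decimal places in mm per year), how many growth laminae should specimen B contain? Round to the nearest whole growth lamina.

Specimen A: correcting the raw count gives 1773 − 7 = 1766 true growth laminae.
Specimen A: multiplying by 3 years per growth lamina: 1766 × 3 = 5298 years.
A: Mean rate = 378.7 mm / 5298 years ≈ 0.071 mm/yr.
B spans 307.4 / 0.071 = 4329.58 years; at 3 years per growth lamina that is 4329.58 / 3 ≈ 1443 growth laminae.

1443 growth laminae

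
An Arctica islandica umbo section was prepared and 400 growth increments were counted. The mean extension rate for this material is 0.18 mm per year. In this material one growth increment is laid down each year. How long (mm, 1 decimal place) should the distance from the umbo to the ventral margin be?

400 years of growth are recorded.
Length ≈ 0.18 × 400 = 72.0 mm.

72.0 mm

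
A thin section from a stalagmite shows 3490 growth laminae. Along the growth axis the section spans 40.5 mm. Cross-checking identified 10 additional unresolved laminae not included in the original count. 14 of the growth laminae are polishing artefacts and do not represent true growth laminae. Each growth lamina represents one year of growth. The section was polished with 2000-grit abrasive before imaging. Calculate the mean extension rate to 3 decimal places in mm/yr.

0.012 mm/yr

Adjusted count: 3490 − 14 + 10 = 3486 growth laminae.
Mean rate = 40.5 mm / 3486 years ≈ 0.012 mm/yr.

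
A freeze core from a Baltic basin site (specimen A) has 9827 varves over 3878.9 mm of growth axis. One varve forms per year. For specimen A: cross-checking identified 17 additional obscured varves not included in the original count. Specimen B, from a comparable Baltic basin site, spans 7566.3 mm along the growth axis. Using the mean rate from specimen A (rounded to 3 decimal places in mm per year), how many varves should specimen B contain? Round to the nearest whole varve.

19204 varves

Specimen A: correcting the raw count gives 9827 + 17 = 9844 true varves.
A: 3878.9 mm over 9844 years gives 3878.9 / 9844 ≈ 0.394 mm per year.
For B, 7566.3 / 0.394 = 19203.81 years ≈ 19204 varves.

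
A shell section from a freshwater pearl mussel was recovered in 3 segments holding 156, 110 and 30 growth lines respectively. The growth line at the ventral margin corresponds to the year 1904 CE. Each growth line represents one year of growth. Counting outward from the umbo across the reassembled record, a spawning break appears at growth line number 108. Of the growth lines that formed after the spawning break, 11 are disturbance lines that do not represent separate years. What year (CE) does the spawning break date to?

1727 CE

Total growth lines = 156 + 110 + 30 = 296.
Between growth line 108 and the ventral margin there are 296 − 108 = 188 growth lines.
Excluding 11 false growth lines: 188 − 11 = 177.
The growth line at the ventral margin is 1904 CE, so the spawning break dates to 1904 − 177 = 1727 CE.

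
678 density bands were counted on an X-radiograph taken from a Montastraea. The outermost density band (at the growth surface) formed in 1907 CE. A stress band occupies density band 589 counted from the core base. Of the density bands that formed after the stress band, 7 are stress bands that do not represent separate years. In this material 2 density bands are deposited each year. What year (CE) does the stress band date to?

1866 CE

The stress band sits at density band 589 from the core base, so 678 − 589 = 89 density bands formed after it.
89 − 7 false = 82 true density bands after the stress band.
Dividing by 2 density bands per year: 82 / 2 = 41 years.
Counting back 41 years from 1907 CE places the stress band in 1907 − 41 = 1866 CE.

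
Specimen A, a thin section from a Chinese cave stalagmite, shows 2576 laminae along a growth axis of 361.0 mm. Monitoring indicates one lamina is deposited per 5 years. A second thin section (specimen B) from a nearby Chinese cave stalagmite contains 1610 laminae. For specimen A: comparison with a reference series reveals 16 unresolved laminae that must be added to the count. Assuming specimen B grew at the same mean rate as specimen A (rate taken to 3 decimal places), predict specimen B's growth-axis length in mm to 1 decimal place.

225.4 mm

Specimen A: correcting the raw count gives 2576 + 16 = 2592 true laminae.
Specimen A: 2592 laminae at 5 years each span 2592 × 5 = 12960 years.
A: 361.0 mm over 12960 years gives 361.0 / 12960 ≈ 0.028 mm per year.
Specimen B: at 5 years per lamina, 1610 × 5 = 8050 years. For B, 0.028 mm/year × 8050 years = 225.4 mm.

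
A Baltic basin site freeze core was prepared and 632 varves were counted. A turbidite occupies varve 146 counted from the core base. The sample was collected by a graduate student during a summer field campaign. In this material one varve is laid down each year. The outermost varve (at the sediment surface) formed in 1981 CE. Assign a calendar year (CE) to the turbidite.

632 − 146 = 486 varves lie beyond the turbidite toward the sediment surface.
Counting back 486 years from 1981 CE places the turbidite in 1981 − 486 = 1495 CE.

1495 CE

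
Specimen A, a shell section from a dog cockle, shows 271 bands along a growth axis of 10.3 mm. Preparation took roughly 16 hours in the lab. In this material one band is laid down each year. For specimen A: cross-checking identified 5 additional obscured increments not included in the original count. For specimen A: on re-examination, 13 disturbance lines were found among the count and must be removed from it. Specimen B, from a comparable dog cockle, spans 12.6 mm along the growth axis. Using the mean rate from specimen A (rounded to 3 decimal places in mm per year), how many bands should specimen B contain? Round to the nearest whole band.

Specimen A: true band count = 271 − 13 + 5 = 263.
A: Mean rate = 10.3 mm / 263 years ≈ 0.039 mm/yr.
Specimen B: 12.6 mm / 0.039 mm per year = 323.08 years ≈ 323 bands.

323 bands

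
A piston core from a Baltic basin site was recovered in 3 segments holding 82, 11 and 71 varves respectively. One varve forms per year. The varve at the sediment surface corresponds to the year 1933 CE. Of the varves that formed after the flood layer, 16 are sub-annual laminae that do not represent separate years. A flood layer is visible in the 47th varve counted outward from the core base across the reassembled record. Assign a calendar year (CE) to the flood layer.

Total varves = 82 + 11 + 71 = 164.
164 − 47 = 117 varves lie beyond the flood layer toward the sediment surface.
Removing the 16 false varves leaves 117 − 16 = 101 true varves beyond the flood layer.
1933 − 101 = 1832 CE.

1832 CE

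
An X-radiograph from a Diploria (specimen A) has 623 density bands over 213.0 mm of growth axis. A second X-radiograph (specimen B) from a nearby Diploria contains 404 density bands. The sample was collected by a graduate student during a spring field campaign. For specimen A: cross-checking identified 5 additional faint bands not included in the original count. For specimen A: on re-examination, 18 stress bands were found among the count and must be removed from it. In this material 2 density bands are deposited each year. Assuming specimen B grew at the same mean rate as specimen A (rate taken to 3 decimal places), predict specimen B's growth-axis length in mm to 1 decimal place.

Specimen A: true density band count = 623 − 18 + 5 = 610.
Specimen A: 610 density bands at 2 per year is 610 / 2 = 305 years.
A: Extension rate ≈ 213.0 / 305 = 0.698 mm/yr.
Specimen B: 404 density bands at 2 per year is 404 / 2 = 202 years. Length of B = 0.698 × 202 = 141.0 mm.

141.0 mm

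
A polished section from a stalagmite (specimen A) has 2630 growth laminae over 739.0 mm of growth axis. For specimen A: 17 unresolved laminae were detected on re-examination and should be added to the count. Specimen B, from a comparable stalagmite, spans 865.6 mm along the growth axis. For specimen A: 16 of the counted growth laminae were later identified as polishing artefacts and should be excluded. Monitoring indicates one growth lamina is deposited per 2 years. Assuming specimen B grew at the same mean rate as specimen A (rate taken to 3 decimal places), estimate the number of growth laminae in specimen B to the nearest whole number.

3091 growth laminae

Specimen A: after corrections the count is 2630 − 16 + 17 = 2631 growth laminae.
Specimen A: 2631 growth laminae at 2 years each span 2631 × 2 = 5262 years.
A: 739.0 mm over 5262 years gives 739.0 / 5262 ≈ 0.140 mm/yr.
Specimen B: 865.6 mm / 0.140 mm per year = 6182.86 years; at 2 years per growth lamina that is 6182.86 / 2 ≈ 3091 growth laminae.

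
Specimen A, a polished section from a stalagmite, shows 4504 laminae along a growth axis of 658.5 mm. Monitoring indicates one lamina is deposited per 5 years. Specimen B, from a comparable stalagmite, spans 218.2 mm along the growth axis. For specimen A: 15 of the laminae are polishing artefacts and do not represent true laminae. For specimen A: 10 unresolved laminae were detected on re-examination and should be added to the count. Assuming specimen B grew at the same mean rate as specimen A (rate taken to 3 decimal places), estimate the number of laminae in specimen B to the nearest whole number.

Specimen A: adjusted count: 4504 − 15 + 10 = 4499 laminae.
Specimen A: at 5 years per lamina, 4499 × 5 = 22495 years.
A: 658.5 mm over 22495 years gives 658.5 / 22495 ≈ 0.029 mm/yr.
B spans 218.2 / 0.029 = 7524.14 years; at 5 years per lamina that is 7524.14 / 5 ≈ 1505 laminae.

1505 laminae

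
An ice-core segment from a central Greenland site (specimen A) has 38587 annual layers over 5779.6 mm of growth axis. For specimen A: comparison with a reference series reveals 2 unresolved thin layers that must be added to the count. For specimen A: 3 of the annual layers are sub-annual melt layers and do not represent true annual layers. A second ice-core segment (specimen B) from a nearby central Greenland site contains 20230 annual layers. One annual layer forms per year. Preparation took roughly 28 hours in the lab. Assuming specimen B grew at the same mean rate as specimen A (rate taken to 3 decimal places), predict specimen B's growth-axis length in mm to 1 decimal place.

Specimen A: true annual layer count = 38587 − 3 + 2 = 38586.
A: Extension rate ≈ 5779.6 / 38586 = 0.150 mm/year.
Length of B = 0.150 × 20230 = 3034.5 mm.

3034.5 mm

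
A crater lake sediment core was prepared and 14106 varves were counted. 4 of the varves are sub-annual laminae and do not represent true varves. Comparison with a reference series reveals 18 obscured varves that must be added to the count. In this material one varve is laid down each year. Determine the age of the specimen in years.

True varve count = 14106 − 4 + 18 = 14120.
At one varve per year, that is 14120 years.

14120 years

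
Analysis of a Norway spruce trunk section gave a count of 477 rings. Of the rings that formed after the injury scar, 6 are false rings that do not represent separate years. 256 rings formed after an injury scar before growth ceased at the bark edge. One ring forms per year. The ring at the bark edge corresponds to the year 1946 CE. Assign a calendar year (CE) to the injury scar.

1696 CE

There are 256 rings younger than the injury scar.
Removing the 6 false rings leaves 256 − 6 = 250 true rings beyond the injury scar.
The ring at the bark edge is 1946 CE, so the injury scar dates to 1946 − 250 = 1696 CE.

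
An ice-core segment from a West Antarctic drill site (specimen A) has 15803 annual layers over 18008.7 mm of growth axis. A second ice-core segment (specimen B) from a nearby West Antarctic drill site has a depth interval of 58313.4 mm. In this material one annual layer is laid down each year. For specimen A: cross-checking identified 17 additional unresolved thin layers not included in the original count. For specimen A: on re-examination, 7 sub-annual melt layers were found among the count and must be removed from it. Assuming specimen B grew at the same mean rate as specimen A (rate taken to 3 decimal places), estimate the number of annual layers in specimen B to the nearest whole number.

51197 annual layers

Specimen A: after corrections the count is 15803 − 7 + 17 = 15813 annual layers.
A: 18008.7 mm over 15813 years gives 18008.7 / 15813 ≈ 1.139 mm per year.
For B, 58313.4 / 1.139 = 51197.01 years ≈ 51197 annual layers.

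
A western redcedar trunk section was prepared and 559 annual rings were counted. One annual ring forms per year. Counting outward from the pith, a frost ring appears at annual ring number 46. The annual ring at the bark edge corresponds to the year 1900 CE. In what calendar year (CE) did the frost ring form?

1387 CE

559 − 46 = 513 annual rings lie beyond the frost ring toward the bark edge.
1900 − 513 = 1387 CE.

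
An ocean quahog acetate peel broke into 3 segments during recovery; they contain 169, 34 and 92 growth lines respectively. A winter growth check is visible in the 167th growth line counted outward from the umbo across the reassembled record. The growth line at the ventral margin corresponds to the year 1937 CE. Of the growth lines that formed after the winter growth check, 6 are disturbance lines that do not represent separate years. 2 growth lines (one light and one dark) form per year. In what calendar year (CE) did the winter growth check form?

Total growth lines = 169 + 34 + 92 = 295.
Between growth line 167 and the ventral margin there are 295 − 167 = 128 growth lines.
128 − 6 false = 122 true growth lines after the winter growth check.
With 2 growth lines per year, 122 / 2 = 61 years.
1937 − 61 = 1876 CE.

1876 CE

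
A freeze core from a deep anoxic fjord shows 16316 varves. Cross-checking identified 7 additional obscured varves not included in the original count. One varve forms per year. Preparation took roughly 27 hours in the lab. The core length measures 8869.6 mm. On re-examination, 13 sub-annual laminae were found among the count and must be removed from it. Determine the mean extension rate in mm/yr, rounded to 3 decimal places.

0.544 mm/yr

True varve count = 16316 − 13 + 7 = 16310.
Extension rate ≈ 8869.6 / 16310 = 0.544 mm/yr.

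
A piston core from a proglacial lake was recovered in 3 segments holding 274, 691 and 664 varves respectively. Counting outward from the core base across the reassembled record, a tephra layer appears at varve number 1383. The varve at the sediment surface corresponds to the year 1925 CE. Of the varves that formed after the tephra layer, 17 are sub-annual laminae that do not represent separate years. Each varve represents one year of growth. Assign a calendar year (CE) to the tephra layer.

Total varves = 274 + 691 + 664 = 1629.
Between varve 1383 and the sediment surface there are 1629 − 1383 = 246 varves.
Excluding 17 false varves: 246 − 17 = 229.
Counting back 229 years from 1925 CE places the tephra layer in 1925 − 229 = 1696 CE.

1696 CE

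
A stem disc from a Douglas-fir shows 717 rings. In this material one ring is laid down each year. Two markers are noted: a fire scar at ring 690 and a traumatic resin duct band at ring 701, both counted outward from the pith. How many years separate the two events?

11 years

Separation: 701 − 690 = 11 rings.
At one ring per year, 11 years elapsed between them.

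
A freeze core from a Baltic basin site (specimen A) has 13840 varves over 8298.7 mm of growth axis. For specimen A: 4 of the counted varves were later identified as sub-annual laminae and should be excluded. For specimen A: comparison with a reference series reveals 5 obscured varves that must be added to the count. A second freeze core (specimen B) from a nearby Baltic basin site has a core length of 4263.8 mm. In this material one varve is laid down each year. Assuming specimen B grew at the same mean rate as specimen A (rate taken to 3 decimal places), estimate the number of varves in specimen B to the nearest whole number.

7106 varves

Specimen A: true varve count = 13840 − 4 + 5 = 13841.
A: Extension rate ≈ 8298.7 / 13841 = 0.600 mm/yr.
B spans 4263.8 / 0.600 = 7106.33 years ≈ 7106 varves.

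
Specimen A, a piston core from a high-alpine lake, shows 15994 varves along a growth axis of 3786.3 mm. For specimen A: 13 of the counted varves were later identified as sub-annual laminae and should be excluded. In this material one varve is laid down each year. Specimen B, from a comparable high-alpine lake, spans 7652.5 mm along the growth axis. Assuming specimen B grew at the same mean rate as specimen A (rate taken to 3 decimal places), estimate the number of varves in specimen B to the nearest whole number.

Specimen A: after corrections the count is 15994 − 13 = 15981 varves.
A: Extension rate ≈ 3786.3 / 15981 = 0.237 mm/year.
Specimen B: 7652.5 mm / 0.237 mm per year = 32289.03 years ≈ 32289 varves.

32289 varves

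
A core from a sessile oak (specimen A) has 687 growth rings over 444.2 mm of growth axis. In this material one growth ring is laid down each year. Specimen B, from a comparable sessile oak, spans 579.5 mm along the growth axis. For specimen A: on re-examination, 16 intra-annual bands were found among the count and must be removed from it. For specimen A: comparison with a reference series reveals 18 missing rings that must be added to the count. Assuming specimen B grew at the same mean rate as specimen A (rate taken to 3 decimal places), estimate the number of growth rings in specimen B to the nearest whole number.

Specimen A: correcting the raw count gives 687 − 16 + 18 = 689 true growth rings.
A: Mean rate = 444.2 mm / 689 years ≈ 0.645 mm/yr.
B spans 579.5 / 0.645 = 898.45 years ≈ 898 growth rings.

898 growth rings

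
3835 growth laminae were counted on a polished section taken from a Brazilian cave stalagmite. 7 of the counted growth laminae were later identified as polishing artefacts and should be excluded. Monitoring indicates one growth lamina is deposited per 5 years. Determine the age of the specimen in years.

19140 yr

True growth lamina count = 3835 − 7 = 3828.
3828 growth laminae at 5 years each span 3828 × 5 = 19140 years.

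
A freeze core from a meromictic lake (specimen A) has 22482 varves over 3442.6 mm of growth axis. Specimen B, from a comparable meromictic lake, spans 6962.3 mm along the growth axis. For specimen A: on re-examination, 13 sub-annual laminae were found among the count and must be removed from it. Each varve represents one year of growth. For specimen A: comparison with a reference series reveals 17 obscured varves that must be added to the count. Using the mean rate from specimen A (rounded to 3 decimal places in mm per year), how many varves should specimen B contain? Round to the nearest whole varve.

45505 varves

Specimen A: true varve count = 22482 − 13 + 17 = 22486.
A: Mean rate = 3442.6 mm / 22486 years ≈ 0.153 mm/year.
B spans 6962.3 / 0.153 = 45505.23 years ≈ 45505 varves.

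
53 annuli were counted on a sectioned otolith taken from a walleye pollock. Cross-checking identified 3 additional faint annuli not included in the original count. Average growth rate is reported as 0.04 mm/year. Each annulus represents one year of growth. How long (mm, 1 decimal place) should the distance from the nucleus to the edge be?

True annulus count = 53 + 3 = 56.
Predicted length = 0.04 mm/year × 56 years = 2.2 mm.

2.2 mm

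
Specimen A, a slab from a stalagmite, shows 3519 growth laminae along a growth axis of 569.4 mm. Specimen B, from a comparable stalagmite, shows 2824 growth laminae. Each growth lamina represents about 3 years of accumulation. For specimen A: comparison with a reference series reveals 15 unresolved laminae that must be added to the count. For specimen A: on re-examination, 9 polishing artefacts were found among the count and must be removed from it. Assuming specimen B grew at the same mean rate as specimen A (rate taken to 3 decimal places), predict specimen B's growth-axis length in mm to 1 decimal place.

457.5 mm

Specimen A: true growth lamina count = 3519 − 9 + 15 = 3525.
Specimen A: at 3 years per growth lamina, 3525 × 3 = 10575 years.
A: 569.4 mm over 10575 years gives 569.4 / 10575 ≈ 0.054 mm/yr.
Specimen B: 2824 growth laminae at 3 years each span 2824 × 3 = 8472 years. B's length ≈ 0.054 × 8472 = 457.5 mm.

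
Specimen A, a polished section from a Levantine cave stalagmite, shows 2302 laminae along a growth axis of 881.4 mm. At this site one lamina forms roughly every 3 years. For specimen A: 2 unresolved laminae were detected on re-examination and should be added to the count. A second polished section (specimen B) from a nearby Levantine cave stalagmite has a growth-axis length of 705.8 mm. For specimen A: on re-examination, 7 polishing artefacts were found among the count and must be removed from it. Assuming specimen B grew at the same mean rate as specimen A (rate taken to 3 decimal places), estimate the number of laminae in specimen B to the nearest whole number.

1838 laminae

Specimen A: adjusted count: 2302 − 7 + 2 = 2297 laminae.
Specimen A: 2297 laminae at 3 years each span 2297 × 3 = 6891 years.
A: Mean rate = 881.4 mm / 6891 years ≈ 0.128 mm/year.
Specimen B: 705.8 mm / 0.128 mm per year = 5514.06 years; at 3 years per lamina that is 5514.06 / 3 ≈ 1838 laminae.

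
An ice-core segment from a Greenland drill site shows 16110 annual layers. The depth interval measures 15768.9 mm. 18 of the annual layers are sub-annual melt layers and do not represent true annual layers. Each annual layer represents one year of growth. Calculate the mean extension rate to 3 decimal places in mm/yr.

True annual layer count = 16110 − 18 = 16092.
Mean rate = 15768.9 mm / 16092 years ≈ 0.980 mm/yr.

0.980 mm/yr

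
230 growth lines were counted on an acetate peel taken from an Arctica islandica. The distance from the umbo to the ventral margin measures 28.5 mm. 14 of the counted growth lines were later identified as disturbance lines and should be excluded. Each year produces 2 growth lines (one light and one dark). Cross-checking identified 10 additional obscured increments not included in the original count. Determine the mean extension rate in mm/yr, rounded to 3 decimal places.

0.252 mm/yr

Correcting the raw count gives 230 − 14 + 10 = 226 true growth lines.
Dividing by 2 growth lines per year: 226 / 2 = 113 years.
Mean rate = 28.5 mm / 113 years ≈ 0.252 mm/yr.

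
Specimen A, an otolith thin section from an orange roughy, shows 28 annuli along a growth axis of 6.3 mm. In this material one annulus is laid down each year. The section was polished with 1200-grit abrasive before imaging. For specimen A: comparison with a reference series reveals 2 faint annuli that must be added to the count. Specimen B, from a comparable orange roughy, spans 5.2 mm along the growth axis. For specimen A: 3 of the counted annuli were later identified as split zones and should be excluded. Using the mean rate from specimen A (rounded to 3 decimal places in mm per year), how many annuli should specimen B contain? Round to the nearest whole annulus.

22 annuli

Specimen A: true annulus count = 28 − 3 + 2 = 27.
A: Extension rate ≈ 6.3 / 27 = 0.233 mm/year.
Specimen B: 5.2 mm / 0.233 mm per year = 22.32 years ≈ 22 annuli.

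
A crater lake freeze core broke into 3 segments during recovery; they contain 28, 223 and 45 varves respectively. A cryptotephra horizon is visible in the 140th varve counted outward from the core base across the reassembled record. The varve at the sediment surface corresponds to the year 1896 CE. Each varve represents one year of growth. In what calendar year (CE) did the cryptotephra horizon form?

Total varves = 28 + 223 + 45 = 296.
The cryptotephra horizon sits at varve 140 from the core base, so 296 − 140 = 156 varves formed after it.
The varve at the sediment surface is 1896 CE, so the cryptotephra horizon dates to 1896 − 156 = 1740 CE.

1740 CE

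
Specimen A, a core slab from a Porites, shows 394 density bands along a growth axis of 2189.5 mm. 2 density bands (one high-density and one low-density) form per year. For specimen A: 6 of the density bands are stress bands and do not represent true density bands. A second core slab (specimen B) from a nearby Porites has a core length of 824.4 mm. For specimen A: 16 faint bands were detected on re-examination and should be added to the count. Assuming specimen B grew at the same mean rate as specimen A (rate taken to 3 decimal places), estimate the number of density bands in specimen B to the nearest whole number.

152 density bands

Specimen A: adjusted count: 394 − 6 + 16 = 404 density bands.
Specimen A: dividing by 2 density bands per year: 404 / 2 = 202 years.
A: Mean rate = 2189.5 mm / 202 years ≈ 10.839 mm/year.
For B, 824.4 / 10.839 = 76.06 years; at 2 density bands per year that is 76.06 × 2 ≈ 152 density bands.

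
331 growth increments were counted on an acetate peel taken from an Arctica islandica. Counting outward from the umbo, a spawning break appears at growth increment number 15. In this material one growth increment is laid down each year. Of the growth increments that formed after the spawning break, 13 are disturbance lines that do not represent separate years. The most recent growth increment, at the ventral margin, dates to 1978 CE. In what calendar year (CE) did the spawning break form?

1675 CE

The spawning break sits at growth increment 15 from the umbo, so 331 − 15 = 316 growth increments formed after it.
Excluding 13 false growth increments: 316 − 13 = 303.
Counting back 303 years from 1978 CE places the spawning break in 1978 − 303 = 1675 CE.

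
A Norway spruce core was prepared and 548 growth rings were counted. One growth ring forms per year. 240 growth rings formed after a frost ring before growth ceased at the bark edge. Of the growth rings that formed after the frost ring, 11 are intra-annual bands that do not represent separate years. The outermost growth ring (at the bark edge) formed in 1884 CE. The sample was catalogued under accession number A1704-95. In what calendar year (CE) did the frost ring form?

240 growth rings formed after the frost ring.
240 − 11 false = 229 true growth rings after the frost ring.
The growth ring at the bark edge is 1884 CE, so the frost ring dates to 1884 − 229 = 1655 CE.

1655 CE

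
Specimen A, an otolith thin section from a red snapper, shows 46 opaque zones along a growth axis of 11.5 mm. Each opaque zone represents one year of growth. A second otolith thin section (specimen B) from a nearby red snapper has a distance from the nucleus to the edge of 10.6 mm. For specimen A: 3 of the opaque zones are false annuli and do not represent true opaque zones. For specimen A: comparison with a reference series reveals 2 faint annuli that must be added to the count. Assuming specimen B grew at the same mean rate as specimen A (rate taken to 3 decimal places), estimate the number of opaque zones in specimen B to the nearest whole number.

Specimen A: true opaque zone count = 46 − 3 + 2 = 45.
A: 11.5 mm over 45 years gives 11.5 / 45 ≈ 0.256 mm/year.
Specimen B: 10.6 mm / 0.256 mm per year = 41.41 years ≈ 41 opaque zones.

41 opaque zones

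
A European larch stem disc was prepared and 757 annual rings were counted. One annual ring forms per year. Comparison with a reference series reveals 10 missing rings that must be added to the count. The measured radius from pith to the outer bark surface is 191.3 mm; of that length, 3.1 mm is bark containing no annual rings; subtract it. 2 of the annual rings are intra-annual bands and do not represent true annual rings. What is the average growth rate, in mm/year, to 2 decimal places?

0.25 mm/year

True annual ring count = 757 − 2 + 10 = 765.
Removing the 3.1 mm offcut leaves 191.3 − 3.1 = 188.2 mm.
Extension rate ≈ 188.2 / 765 = 0.25 mm/year.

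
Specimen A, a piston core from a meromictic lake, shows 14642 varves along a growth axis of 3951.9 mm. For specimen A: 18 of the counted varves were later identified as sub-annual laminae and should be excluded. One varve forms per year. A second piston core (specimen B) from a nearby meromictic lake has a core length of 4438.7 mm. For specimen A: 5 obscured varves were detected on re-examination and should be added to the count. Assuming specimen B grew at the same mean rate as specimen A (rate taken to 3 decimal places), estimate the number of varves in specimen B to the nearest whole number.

Specimen A: adjusted count: 14642 − 18 + 5 = 14629 varves.
A: Mean rate = 3951.9 mm / 14629 years ≈ 0.270 mm/year.
Specimen B: 4438.7 mm / 0.270 mm per year = 16439.63 years ≈ 16440 varves.

16440 varves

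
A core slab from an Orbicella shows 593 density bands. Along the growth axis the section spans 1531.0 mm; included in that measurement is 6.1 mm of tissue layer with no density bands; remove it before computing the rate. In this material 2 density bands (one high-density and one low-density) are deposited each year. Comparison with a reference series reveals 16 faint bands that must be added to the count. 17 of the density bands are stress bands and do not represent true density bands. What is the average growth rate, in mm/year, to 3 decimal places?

5.152 mm/year

True density band count = 593 − 17 + 16 = 592.
Dividing by 2 density bands per year: 592 / 2 = 296 years.
Net length = 1531.0 − 6.1 = 1524.9 mm.
Extension rate ≈ 1524.9 / 296 = 5.152 mm/year.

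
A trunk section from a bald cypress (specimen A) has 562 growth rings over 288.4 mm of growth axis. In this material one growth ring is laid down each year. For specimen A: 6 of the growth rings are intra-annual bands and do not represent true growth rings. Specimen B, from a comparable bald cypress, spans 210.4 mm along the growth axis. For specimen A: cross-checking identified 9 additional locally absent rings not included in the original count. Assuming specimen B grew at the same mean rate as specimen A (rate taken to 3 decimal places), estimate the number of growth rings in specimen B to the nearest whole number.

413 growth rings

Specimen A: true growth ring count = 562 − 6 + 9 = 565.
A: Mean rate = 288.4 mm / 565 years ≈ 0.510 mm/yr.
Specimen B: 210.4 mm / 0.510 mm per year = 412.55 years ≈ 413 growth rings.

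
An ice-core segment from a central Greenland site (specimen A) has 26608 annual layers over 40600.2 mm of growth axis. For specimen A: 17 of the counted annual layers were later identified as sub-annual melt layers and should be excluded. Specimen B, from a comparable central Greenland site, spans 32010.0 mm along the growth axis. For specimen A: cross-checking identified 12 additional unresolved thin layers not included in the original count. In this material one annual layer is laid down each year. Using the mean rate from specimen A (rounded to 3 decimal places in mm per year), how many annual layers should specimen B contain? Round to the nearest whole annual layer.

20976 annual layers

Specimen A: true annual layer count = 26608 − 17 + 12 = 26603.
A: 40600.2 mm over 26603 years gives 40600.2 / 26603 ≈ 1.526 mm/yr.
B spans 32010.0 / 1.526 = 20976.41 years ≈ 20976 annual layers.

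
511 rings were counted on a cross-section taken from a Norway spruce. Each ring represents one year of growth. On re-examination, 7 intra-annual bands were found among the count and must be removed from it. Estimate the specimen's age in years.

504 years

Adjusted count: 511 − 7 = 504 rings.
At one ring per year, that is 504 years.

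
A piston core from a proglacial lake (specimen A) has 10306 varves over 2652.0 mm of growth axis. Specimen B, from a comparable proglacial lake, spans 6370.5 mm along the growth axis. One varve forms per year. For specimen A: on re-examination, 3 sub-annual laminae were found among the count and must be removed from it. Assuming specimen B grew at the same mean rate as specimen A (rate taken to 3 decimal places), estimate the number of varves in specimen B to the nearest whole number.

24788 varves

Specimen A: after corrections the count is 10306 − 3 = 10303 varves.
A: Mean rate = 2652.0 mm / 10303 years ≈ 0.257 mm per year.
For B, 6370.5 / 0.257 = 24787.94 years ≈ 24788 varves.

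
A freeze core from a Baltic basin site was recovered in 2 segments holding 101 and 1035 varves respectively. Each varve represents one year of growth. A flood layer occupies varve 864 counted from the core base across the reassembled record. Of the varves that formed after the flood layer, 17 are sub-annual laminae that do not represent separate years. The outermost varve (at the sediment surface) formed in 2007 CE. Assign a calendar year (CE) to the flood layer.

1752 CE

Total varves = 101 + 1035 = 1136.
The flood layer sits at varve 864 from the core base, so 1136 − 864 = 272 varves formed after it.
Excluding 17 false varves: 272 − 17 = 255.
2007 − 255 = 1752 CE.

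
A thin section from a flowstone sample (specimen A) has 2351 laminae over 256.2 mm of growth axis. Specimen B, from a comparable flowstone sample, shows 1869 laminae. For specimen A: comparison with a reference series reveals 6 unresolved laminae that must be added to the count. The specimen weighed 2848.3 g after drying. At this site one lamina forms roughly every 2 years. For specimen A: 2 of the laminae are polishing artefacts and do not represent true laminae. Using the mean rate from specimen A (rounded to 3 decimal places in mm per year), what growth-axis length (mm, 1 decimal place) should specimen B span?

Specimen A: true lamina count = 2351 − 2 + 6 = 2355.
Specimen A: at 2 years per lamina, 2355 × 2 = 4710 years.
A: 256.2 mm over 4710 years gives 256.2 / 4710 ≈ 0.054 mm/yr.
Specimen B: multiplying by 2 years per lamina: 1869 × 2 = 3738 years. Length of B = 0.054 × 3738 = 201.9 mm.

201.9 mm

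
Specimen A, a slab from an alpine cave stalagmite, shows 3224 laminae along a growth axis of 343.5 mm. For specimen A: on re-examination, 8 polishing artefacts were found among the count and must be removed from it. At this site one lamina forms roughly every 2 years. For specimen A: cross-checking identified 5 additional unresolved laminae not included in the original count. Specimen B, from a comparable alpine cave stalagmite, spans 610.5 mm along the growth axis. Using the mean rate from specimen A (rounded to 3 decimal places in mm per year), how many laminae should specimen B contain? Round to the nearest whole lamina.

5759 laminae

Specimen A: after corrections the count is 3224 − 8 + 5 = 3221 laminae.
Specimen A: multiplying by 2 years per lamina: 3221 × 2 = 6442 years.
A: Extension rate ≈ 343.5 / 6442 = 0.053 mm/year.
For B, 610.5 / 0.053 = 11518.87 years; at 2 years per lamina that is 11518.87 / 2 ≈ 5759 laminae.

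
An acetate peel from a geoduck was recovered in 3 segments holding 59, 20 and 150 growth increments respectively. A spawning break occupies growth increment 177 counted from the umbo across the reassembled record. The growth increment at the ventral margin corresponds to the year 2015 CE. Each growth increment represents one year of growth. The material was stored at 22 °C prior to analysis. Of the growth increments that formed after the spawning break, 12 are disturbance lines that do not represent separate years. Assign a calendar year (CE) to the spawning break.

1975 CE

Total growth increments = 59 + 20 + 150 = 229.
Between growth increment 177 and the ventral margin there are 229 − 177 = 52 growth increments.
Removing the 12 false growth increments leaves 52 − 12 = 40 true growth increments beyond the spawning break.
The growth increment at the ventral margin is 2015 CE, so the spawning break dates to 2015 − 40 = 1975 CE.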